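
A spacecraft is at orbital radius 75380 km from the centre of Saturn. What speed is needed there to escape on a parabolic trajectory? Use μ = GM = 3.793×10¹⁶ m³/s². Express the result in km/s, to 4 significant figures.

v_esc ≈ 31.72 km/s

r = 75380 km = 7.538×10⁷ m.
Escape speed v_esc = √(2μ/r) = √(2 × 3.793×10¹⁶ / 7.538×10⁷) = √(1.006×10⁹) = 31720 m/s.
= 31.72 km/s.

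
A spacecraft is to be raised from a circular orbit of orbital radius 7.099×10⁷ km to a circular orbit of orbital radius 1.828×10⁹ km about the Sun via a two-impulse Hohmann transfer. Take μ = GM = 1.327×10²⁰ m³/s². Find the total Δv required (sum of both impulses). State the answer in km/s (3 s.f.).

Δv_total ≈ 22.9 km/s

r₁ = 7.099×10⁷ km = 7.099×10¹⁰ m.
r₂ = 1.828×10⁹ km = 1.828×10¹² m.
Transfer ellipse a_t = (r₁ + r₂)/2 = 9.495×10¹¹ m.
At r₁: circular v_c1 = √(μ/r₁) = 43240 m/s; transfer-perihelion v_p = √[μ(2/r₁ − 1/a_t)] = 59990 m/s.
Δv₁ = v_p − v_c1 = 16750 m/s.
At r₂: circular v_c2 = √(μ/r₂) = 8520 m/s; transfer-aphelion v_a = √[μ(2/r₂ − 1/a_t)] = 2330 m/s.
Δv₂ = v_c2 − v_a = 6190 m/s.
Total Δv = Δv₁ + Δv₂ = 22950 m/s = 22.95 km/s.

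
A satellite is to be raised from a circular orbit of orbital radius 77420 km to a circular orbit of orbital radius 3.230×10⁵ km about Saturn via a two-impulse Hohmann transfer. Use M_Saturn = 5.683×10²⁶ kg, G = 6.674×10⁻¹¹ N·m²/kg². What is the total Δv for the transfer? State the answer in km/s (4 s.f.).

Δv_total ≈ 10.08 km/s

μ = GM = 6.674×10⁻¹¹ × 5.683×10²⁶ = 3.793×10¹⁶ m³/s².
r₁ = 77420 km = 7.742×10⁷ m.
r₂ = 3.230×10⁵ km = 3.230×10⁸ m.
Transfer ellipse a_t = (r₁ + r₂)/2 = 2.002×10⁸ m.
At r₁: circular v_c1 = √(μ/r₁) = 22130 m/s; transfer-perikrone v_p = √[μ(2/r₁ − 1/a_t)] = 28110 m/s.
Δv₁ = v_p − v_c1 = 5980 m/s.
At r₂: circular v_c2 = √(μ/r₂) = 10840 m/s; transfer-apokrone v_a = √[μ(2/r₂ − 1/a_t)] = 6739 m/s.
Δv₂ = v_c2 − v_a = 4098 m/s.
Total Δv = Δv₁ + Δv₂ = 10080 m/s = 10.08 km/s.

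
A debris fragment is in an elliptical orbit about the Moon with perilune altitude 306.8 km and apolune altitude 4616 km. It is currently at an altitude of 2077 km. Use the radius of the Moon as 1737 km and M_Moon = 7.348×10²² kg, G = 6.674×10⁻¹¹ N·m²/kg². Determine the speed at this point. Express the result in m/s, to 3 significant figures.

μ = GM = 6.674×10⁻¹¹ × 7.348×10²² = 4.904×10¹² m³/s².
r_p = 1737 + 306.8 = 2043.8 km = 2.0438×10⁶ m.
r_a = 1737 + 4616 = 6353.0 km = 6.3530×10⁶ m.
r = 1737 + 2077 = 3814.0 km = 3.814×10⁶ m.
Semi-major axis a = (r_p + r_a)/2 = 4198.4 km = 4.198×10⁶ m.
Vis-viva: v² = μ(2/r − 1/a) = 4.904×10¹² × (5.244×10⁻⁷ − 2.382×10⁻⁷) = 1.404×10⁶ m²/s².
v = 1185 m/s.

v ≈ 1180 m/s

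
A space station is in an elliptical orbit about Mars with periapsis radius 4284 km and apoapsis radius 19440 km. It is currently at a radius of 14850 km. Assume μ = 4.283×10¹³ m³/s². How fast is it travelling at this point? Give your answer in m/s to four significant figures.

Semi-major axis a = (r_p + r_a)/2 = 11862 km = 1.186×10⁷ m.
Vis-viva: v² = μ(2/r − 1/a) = 4.283×10¹³ × (1.347×10⁻⁷ − 8.430×10⁻⁸) = 2.158×10⁶ m²/s².
v = 1469 m/s.

v ≈ 1469 m/s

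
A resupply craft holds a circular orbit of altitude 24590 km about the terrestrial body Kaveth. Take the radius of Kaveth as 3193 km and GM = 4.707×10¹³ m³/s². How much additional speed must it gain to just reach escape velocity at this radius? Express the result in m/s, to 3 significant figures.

Δv ≈ 539 m/s

r = 3193 + 24590 = 27783 km = 2.7783×10⁷ m.
Circular speed v_c = √(μ/r) = 1302 m/s.
Escape speed v_esc = √(2μ/r) = √2 × v_c = 1841 m/s.
Δv = v_esc − v_c = 539.1 m/s.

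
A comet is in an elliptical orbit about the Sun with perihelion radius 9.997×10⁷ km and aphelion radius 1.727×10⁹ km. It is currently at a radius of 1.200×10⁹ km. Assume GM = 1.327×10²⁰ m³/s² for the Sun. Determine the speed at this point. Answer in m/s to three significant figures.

Semi-major axis a = (r_p + r_a)/2 = 9.1348×10⁸ km = 9.135×10¹¹ m.
Vis-viva: v² = μ(2/r − 1/a) = 1.327×10²⁰ × (1.667×10⁻¹² − 1.095×10⁻¹²) = 7.590×10⁷ m²/s².
v = 8712 m/s.

v ≈ 8710 m/s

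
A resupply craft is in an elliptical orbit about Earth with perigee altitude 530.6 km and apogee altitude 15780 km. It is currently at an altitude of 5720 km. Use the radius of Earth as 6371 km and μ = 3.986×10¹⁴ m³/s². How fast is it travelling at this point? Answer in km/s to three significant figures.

v ≈ 6.20 km/s

r_p = 6371 + 530.6 = 6901.6 km = 6.9016×10⁶ m.
r_a = 6371 + 15780 = 22151 km = 2.2151×10⁷ m.
r = 6371 + 5720 = 12091 km = 1.209×10⁷ m.
Semi-major axis a = (r_p + r_a)/2 = 14526 km = 1.453×10⁷ m.
Vis-viva: v² = μ(2/r − 1/a) = 3.986×10¹⁴ × (1.654×10⁻⁷ − 6.884×10⁻⁸) = 3.849×10⁷ m²/s².
v = 6204 m/s = 6.204 km/s.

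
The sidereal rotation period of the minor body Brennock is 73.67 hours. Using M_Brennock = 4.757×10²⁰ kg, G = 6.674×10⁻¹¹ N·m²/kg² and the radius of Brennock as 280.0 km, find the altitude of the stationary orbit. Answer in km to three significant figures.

h_sync ≈ 3560 km

μ = GM = 6.674×10⁻¹¹ × 4.757×10²⁰ = 3.175×10¹⁰ m³/s².
T = 73.67 hours = 2.652×10⁵ s.
A synchronous orbit has period T, so by Kepler's third law a = (μT²/4π²)^(1/3).
μT²/4π² = 3.175×10¹⁰ × (2.652×10⁵)² / 39.48 = 5.656×10¹⁹ m³.
a = 3.839×10⁶ m = 3838.7 km.
Altitude h = a − R = 3838.7 − 280.0 = 3558.7 km.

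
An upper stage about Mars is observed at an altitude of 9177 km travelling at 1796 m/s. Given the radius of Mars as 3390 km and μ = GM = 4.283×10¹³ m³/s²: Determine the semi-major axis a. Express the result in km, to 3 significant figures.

r = 3390 + 9177 = 12567 km = 1.257×10⁷ m.
Specific orbital energy ε = v²/2 − μ/r = (1796)²/2 − 4.283×10¹³/1.257×10⁷ = -1.795×10⁶ J/kg.
Since ε = −μ/(2a), a = −μ/(2ε) = 1.193×10⁷ m = 11928 km.

a ≈ 11900 km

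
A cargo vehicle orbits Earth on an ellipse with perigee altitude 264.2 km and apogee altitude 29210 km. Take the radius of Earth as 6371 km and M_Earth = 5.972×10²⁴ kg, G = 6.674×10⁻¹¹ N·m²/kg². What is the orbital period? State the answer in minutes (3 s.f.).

μ = GM = 6.674×10⁻¹¹ × 5.972×10²⁴ = 3.986×10¹⁴ m³/s².
r_p = 6371 + 264.2 = 6635.2 km = 6.6352×10⁶ m.
r_a = 6371 + 29210 = 35581 km = 3.5581×10⁷ m.
Semi-major axis a = (r_p + r_a)/2 = (6635.2 + 35581)/2 = 21108 km = 2.111×10⁷ m.
By Kepler's third law T = 2π√(a³/μ) = 2π × 4.858×10³ = 3.052×10⁴ s.
= 508.7 minutes.

T ≈ 509 minutes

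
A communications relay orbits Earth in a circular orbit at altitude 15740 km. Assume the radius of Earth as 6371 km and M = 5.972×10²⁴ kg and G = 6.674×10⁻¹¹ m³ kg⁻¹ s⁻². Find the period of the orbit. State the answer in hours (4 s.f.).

T ≈ 9.089 hours

μ = GM = 6.674×10⁻¹¹ × 5.972×10²⁴ = 3.986×10¹⁴ m³/s².
r = 6371 + 15740 = 22111 km = 2.2111×10⁷ m.
Kepler's third law: T = 2π√(r³/μ) = 2π√((2.211×10⁷)³ / 3.986×10¹⁴).
r³/μ = 2.712×10⁷ s², so T = 2π × 5.208×10³ = 3.272×10⁴ s.
Converting: 3.272×10⁴ s ÷ 3600 = 9.089 hours.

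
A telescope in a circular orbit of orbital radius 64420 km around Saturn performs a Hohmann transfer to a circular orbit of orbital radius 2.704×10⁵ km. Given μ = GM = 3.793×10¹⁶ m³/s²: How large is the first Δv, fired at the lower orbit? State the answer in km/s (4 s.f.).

r₁ = 64420 km = 6.442×10⁷ m.
r₂ = 2.704×10⁵ km = 2.704×10⁸ m.
Transfer ellipse a_t = (r₁ + r₂)/2 = 1.674×10⁸ m.
At r₁: circular v_c1 = √(μ/r₁) = 24270 m/s; transfer-perikrone v_p = √[μ(2/r₁ − 1/a_t)] = 30840 m/s.
Δv₁ = v_p − v_c1 = 6573 m/s.
= 6.573 km/s.

Δv ≈ 6.573 km/s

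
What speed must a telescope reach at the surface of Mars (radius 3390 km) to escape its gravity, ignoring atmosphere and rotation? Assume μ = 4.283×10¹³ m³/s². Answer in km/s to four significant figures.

v_esc ≈ 5.027 km/s

r = R = 3.390×10⁶ m.
Escape speed v_esc = √(2μ/r) = √(2 × 4.283×10¹³ / 3.390×10⁶) = √(2.527×10⁷) = 5027 m/s.
= 5.027 km/s.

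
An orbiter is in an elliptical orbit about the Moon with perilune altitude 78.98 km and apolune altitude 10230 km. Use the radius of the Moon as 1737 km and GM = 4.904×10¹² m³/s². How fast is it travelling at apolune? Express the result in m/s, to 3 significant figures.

v ≈ 329 m/s

r_p = 1737 + 78.98 = 1816.0 km = 1.8160×10⁶ m.
r_a = 1737 + 10230 = 11967 km = 1.1967×10⁷ m.
Semi-major axis a = (r_p + r_a)/2 = 6891.5 km = 6.891×10⁶ m.
Vis-viva: v² = μ(2/r − 1/a) = 4.904×10¹² × (1.671×10⁻⁷ − 1.451×10⁻⁷) = 1.080×10⁵ m²/s².
v = 328.6 m/s.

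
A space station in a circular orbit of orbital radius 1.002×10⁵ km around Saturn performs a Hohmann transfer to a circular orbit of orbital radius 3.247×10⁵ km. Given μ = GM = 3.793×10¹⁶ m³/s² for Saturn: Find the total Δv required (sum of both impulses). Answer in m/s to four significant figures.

r₁ = 1.002×10⁵ km = 1.002×10⁸ m.
r₂ = 3.247×10⁵ km = 3.247×10⁸ m.
Transfer ellipse a_t = (r₁ + r₂)/2 = 2.124×10⁸ m.
At r₁: circular v_c1 = √(μ/r₁) = 19460 m/s; transfer-perikrone v_p = √[μ(2/r₁ − 1/a_t)] = 24050 m/s.
Δv₁ = v_p − v_c1 = 4597 m/s.
At r₂: circular v_c2 = √(μ/r₂) = 10810 m/s; transfer-apokrone v_a = √[μ(2/r₂ − 1/a_t)] = 7423 m/s.
Δv₂ = v_c2 − v_a = 3386 m/s.
Total Δv = Δv₁ + Δv₂ = 7982 m/s.

Δv_total ≈ 7982 m/s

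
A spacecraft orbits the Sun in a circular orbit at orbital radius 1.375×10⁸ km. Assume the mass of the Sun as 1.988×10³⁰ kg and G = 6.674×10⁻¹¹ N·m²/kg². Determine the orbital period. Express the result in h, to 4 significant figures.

T ≈ 7726 h

μ = GM = 6.674×10⁻¹¹ × 1.988×10³⁰ = 1.327×10²⁰ m³/s².
r = 1.375×10⁸ km = 1.375×10¹¹ m.
Kepler's third law: T = 2π√(r³/μ) = 2π√((1.375×10¹¹)³ / 1.327×10²⁰).
r³/μ = 1.959×10¹³ s², so T = 2π × 4.426×10⁶ = 2.781×10⁷ s.
Converting: 2.781×10⁷ s ÷ 3600 = 7726 h.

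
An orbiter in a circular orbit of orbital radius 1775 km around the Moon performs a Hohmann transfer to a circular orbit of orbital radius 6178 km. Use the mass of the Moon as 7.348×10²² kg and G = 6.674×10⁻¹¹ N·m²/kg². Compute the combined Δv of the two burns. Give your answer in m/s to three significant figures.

Δv_total ≈ 705 m/s

μ = GM = 6.674×10⁻¹¹ × 7.348×10²² = 4.904×10¹² m³/s².
r₁ = 1775 km = 1.775×10⁶ m.
r₂ = 6178 km = 6.178×10⁶ m.
Transfer ellipse a_t = (r₁ + r₂)/2 = 3.976×10⁶ m.
At r₁: circular v_c1 = √(μ/r₁) = 1662 m/s; transfer-perilune v_p = √[μ(2/r₁ − 1/a_t)] = 2072 m/s.
Δv₁ = v_p − v_c1 = 409.6 m/s.
At r₂: circular v_c2 = √(μ/r₂) = 891.0 m/s; transfer-apolune v_a = √[μ(2/r₂ − 1/a_t)] = 595.3 m/s.
Δv₂ = v_c2 − v_a = 295.7 m/s.
Total Δv = Δv₁ + Δv₂ = 705.3 m/s.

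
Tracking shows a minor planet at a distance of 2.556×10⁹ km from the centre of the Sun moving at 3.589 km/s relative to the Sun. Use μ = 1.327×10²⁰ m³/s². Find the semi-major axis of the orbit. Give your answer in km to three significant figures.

a ≈ 1.46×10⁹ km

r = 2.556×10¹² m.
Vis-viva rearranged: 1/a = 2/r − v²/μ = 7.825×10⁻¹³ − 9.707×10⁻¹⁴ = 6.854×10⁻¹³ m⁻¹.
a = 1.459×10¹² m = 1.4590×10⁹ km.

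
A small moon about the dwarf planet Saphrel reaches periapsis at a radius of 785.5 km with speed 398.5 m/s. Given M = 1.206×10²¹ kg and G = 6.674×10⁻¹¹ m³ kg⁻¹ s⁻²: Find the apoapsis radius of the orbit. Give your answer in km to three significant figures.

μ = GM = 6.674×10⁻¹¹ × 1.206×10²¹ = 8.049×10¹⁰ m³/s².
r_p = 7.855×10⁵ m.
Specific energy ε = v²/2 − μ/r = -2.307×10⁴ J/kg, so a = −μ/(2ε) = 1.745×10⁶ m.
The apsides satisfy r_p + r_a = 2a, so the apoapsis radius is 2a − r_p = 2.704×10⁶ m = 2703.9 km.

apoapsis radius ≈ 2700 km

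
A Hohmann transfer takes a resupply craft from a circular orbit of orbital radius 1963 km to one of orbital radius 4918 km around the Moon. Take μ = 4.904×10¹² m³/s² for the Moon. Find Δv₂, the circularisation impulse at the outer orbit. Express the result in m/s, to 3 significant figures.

Δv ≈ 244 m/s

r₁ = 1963 km = 1.963×10⁶ m.
r₂ = 4918 km = 4.918×10⁶ m.
Transfer ellipse a_t = (r₁ + r₂)/2 = 3.440×10⁶ m.
At r₁: circular v_c1 = √(μ/r₁) = 1581 m/s; transfer-perilune v_p = √[μ(2/r₁ − 1/a_t)] = 1890 m/s.
At r₂: circular v_c2 = √(μ/r₂) = 998.6 m/s; transfer-apolune v_a = √[μ(2/r₂ − 1/a_t)] = 754.3 m/s.
Δv₂ = v_c2 − v_a = 244.3 m/s.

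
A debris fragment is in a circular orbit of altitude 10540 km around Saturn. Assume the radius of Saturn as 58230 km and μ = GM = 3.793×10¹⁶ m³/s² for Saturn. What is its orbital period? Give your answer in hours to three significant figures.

r = 58230 + 10540 = 68770 km = 6.8770×10⁷ m.
Kepler's third law: T = 2π√(r³/μ) = 2π√((6.877×10⁷)³ / 3.793×10¹⁶).
r³/μ = 8.575×10⁶ s², so T = 2π × 2.928×10³ = 1.840×10⁴ s.
Converting: 1.840×10⁴ s ÷ 3600 = 5.111 hours.

T ≈ 5.11 hours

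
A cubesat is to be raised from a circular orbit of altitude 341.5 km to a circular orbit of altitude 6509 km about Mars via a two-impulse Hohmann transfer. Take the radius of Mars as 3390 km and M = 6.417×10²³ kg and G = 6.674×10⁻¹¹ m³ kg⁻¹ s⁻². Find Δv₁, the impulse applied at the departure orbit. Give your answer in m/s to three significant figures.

μ = GM = 6.674×10⁻¹¹ × 6.417×10²³ = 4.283×10¹³ m³/s².
r₁ = 3390 + 341.5 = 3731.5 km = 3.7315×10⁶ m.
r₂ = 3390 + 6509 = 9899.0 km = 9.8990×10⁶ m.
Transfer ellipse a_t = (r₁ + r₂)/2 = 6.815×10⁶ m.
At r₁: circular v_c1 = √(μ/r₁) = 3388 m/s; transfer-periapsis v_p = √[μ(2/r₁ − 1/a_t)] = 4083 m/s.
Δv₁ = v_p − v_c1 = 695.1 m/s.

Δv ≈ 695 m/s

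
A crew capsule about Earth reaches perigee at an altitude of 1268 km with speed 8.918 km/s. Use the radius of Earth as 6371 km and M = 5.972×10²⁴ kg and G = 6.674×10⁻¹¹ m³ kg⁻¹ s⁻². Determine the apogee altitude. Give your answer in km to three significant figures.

apogee altitude ≈ 18100 km

μ = GM = 6.674×10⁻¹¹ × 5.972×10²⁴ = 3.986×10¹⁴ m³/s².
r_p = 6371 + 1268 = 7639.0 km = 7.639×10⁶ m.
Specific energy ε = v²/2 − μ/r = -1.241×10⁷ J/kg, so a = −μ/(2ε) = 1.606×10⁷ m.
The apsides satisfy r_p + r_a = 2a, so the apogee radius is 2a − r_p = 2.448×10⁷ m = 24477 km.
Apogee altitude = 24477 − 6371 = 18106 km.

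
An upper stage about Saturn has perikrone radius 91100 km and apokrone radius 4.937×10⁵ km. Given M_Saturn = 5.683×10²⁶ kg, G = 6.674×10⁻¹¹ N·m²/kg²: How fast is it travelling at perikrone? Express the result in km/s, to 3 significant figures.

μ = GM = 6.674×10⁻¹¹ × 5.683×10²⁶ = 3.793×10¹⁶ m³/s².
Semi-major axis a = (r_p + r_a)/2 = 2.9240×10⁵ km = 2.924×10⁸ m.
Vis-viva: v² = μ(2/r − 1/a) = 3.793×10¹⁶ × (2.195×10⁻⁸ − 3.420×10⁻⁹) = 7.030×10⁸ m²/s².
v = 26510 m/s = 26.51 km/s.

v ≈ 26.5 km/s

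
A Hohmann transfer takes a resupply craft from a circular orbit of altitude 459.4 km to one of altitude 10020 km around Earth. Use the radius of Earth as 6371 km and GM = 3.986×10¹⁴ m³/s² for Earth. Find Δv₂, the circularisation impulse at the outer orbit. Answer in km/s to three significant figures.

Δv ≈ 1.15 km/s

r₁ = 6371 + 459.4 = 6830.4 km = 6.8304×10⁶ m.
r₂ = 6371 + 10020 = 16391 km = 1.6391×10⁷ m.
Transfer ellipse a_t = (r₁ + r₂)/2 = 1.161×10⁷ m.
At r₁: circular v_c1 = √(μ/r₁) = 7639 m/s; transfer-perigee v_p = √[μ(2/r₁ − 1/a_t)] = 9077 m/s.
At r₂: circular v_c2 = √(μ/r₂) = 4931 m/s; transfer-apogee v_a = √[μ(2/r₂ − 1/a_t)] = 3782 m/s.
Δv₂ = v_c2 − v_a = 1149 m/s.
= 1.149 km/s.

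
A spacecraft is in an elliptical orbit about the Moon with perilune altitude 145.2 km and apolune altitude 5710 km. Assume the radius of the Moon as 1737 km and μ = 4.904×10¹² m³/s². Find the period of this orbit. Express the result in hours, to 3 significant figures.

T ≈ 7.94 hours

r_p = 1737 + 145.2 = 1882.2 km = 1.8822×10⁶ m.
r_a = 1737 + 5710 = 7447.0 km = 7.4470×10⁶ m.
Semi-major axis a = (r_p + r_a)/2 = (1882.2 + 7447.0)/2 = 4664.6 km = 4.665×10⁶ m.
By Kepler's third law T = 2π√(a³/μ) = 2π × 4.549×10³ = 2.858×10⁴ s.
= 7.940 hours.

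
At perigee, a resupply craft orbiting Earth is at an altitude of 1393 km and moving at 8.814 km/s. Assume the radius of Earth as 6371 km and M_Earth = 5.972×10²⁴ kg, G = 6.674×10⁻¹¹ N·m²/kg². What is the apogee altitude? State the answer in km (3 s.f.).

apogee altitude ≈ 17800 km

μ = GM = 6.674×10⁻¹¹ × 5.972×10²⁴ = 3.986×10¹⁴ m³/s².
r_p = 6371 + 1393 = 7764.0 km = 7.764×10⁶ m.
Specific energy ε = v²/2 − μ/r = -1.249×10⁷ J/kg, so a = −μ/(2ε) = 1.595×10⁷ m.
The apsides satisfy r_p + r_a = 2a, so the apogee radius is 2a − r_p = 2.414×10⁷ m = 24141 km.
Apogee altitude = 24141 − 6371 = 17770 km.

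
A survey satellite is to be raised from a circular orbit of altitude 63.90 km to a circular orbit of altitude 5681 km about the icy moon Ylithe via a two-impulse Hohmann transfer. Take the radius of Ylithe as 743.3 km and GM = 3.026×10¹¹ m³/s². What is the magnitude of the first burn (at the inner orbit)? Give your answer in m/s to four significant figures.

Δv ≈ 203.9 m/s

r₁ = 743.3 + 63.90 = 807.20 km = 8.0720×10⁵ m.
r₂ = 743.3 + 5681 = 6424.3 km = 6.4243×10⁶ m.
Transfer ellipse a_t = (r₁ + r₂)/2 = 3.616×10⁶ m.
At r₁: circular v_c1 = √(μ/r₁) = 612.3 m/s; transfer-periapsis v_p = √[μ(2/r₁ − 1/a_t)] = 816.1 m/s.
Δv₁ = v_p − v_c1 = 203.9 m/s.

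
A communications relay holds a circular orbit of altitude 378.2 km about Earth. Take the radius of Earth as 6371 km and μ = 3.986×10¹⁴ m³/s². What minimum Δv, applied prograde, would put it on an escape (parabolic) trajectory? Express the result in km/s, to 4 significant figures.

r = 6371 + 378.2 = 6749.2 km = 6.7492×10⁶ m.
Circular speed v_c = √(μ/r) = 7685 m/s.
Escape speed v_esc = √(2μ/r) = √2 × v_c = 10870 m/s.
Δv = v_esc − v_c = 3183 m/s = 3.183 km/s.

Δv ≈ 3.183 km/s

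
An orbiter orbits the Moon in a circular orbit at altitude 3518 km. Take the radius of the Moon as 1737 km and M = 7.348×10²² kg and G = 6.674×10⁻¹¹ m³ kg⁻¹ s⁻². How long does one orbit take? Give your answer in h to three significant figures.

T ≈ 9.49 h

μ = GM = 6.674×10⁻¹¹ × 7.348×10²² = 4.904×10¹² m³/s².
r = 1737 + 3518 = 5255.0 km = 5.2550×10⁶ m.
Kepler's third law: T = 2π√(r³/μ) = 2π√((5.255×10⁶)³ / 4.904×10¹²).
r³/μ = 2.959×10⁷ s², so T = 2π × 5.440×10³ = 3.418×10⁴ s.
Converting: 3.418×10⁴ s ÷ 3600 = 9.494 h.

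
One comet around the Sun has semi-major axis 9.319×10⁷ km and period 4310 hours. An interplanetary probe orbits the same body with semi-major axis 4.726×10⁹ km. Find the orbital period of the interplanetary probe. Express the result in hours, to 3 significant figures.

T₂ ≈ 1.56×10⁶ hours

Kepler's third law: T² ∝ a³, so T₂ = T₁ (a₂/a₁)^(3/2).
a₂/a₁ = 50.71, (a₂/a₁)^(3/2) = 361.1.
T₂ = 4310 × 361.1 = 1.557×10⁶ hours.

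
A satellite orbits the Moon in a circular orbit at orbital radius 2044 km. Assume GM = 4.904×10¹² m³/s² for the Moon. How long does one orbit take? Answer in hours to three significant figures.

r = 2044 km = 2.044×10⁶ m.
Kepler's third law: T = 2π√(r³/μ) = 2π√((2.044×10⁶)³ / 4.904×10¹²).
r³/μ = 1.741×10⁶ s², so T = 2π × 1.320×10³ = 8.291×10³ s.
Converting: 8.291×10³ s ÷ 3600 = 2.303 hours.

T ≈ 2.30 hours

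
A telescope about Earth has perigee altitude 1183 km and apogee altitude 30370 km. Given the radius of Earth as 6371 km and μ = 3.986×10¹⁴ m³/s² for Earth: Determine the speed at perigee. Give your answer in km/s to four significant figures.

v ≈ 9.356 km/s

r_p = 6371 + 1183 = 7554.0 km = 7.5540×10⁶ m.
r_a = 6371 + 30370 = 36741 km = 3.6741×10⁷ m.
Semi-major axis a = (r_p + r_a)/2 = 22148 km = 2.215×10⁷ m.
Vis-viva: v² = μ(2/r − 1/a) = 3.986×10¹⁴ × (2.648×10⁻⁷ − 4.515×10⁻⁸) = 8.754×10⁷ m²/s².
v = 9356 m/s = 9.356 km/s.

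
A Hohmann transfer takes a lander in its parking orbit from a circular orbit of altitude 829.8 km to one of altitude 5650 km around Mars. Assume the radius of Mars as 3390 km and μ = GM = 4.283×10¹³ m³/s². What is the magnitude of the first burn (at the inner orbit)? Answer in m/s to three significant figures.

r₁ = 3390 + 829.8 = 4219.8 km = 4.2198×10⁶ m.
r₂ = 3390 + 5650 = 9040.0 km = 9.0400×10⁶ m.
Transfer ellipse a_t = (r₁ + r₂)/2 = 6.630×10⁶ m.
At r₁: circular v_c1 = √(μ/r₁) = 3186 m/s; transfer-periapsis v_p = √[μ(2/r₁ − 1/a_t)] = 3720 m/s.
Δv₁ = v_p − v_c1 = 534.3 m/s.

Δv ≈ 534 m/s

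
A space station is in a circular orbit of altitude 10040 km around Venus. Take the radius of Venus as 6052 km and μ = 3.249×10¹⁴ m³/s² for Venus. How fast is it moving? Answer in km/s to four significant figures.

r = 6052 + 10040 = 16092 km = 1.6092×10⁷ m.
For a circular orbit v = √(μ/r) = √(3.249×10¹⁴ / 1.609×10⁷) = √(2.019×10⁷) = 4493 m/s.
That is 4.493 km/s.

v ≈ 4.493 km/s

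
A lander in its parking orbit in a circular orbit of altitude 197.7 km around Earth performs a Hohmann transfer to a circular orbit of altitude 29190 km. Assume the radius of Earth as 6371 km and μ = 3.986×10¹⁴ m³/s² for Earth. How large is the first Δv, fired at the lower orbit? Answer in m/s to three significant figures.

r₁ = 6371 + 197.7 = 6568.7 km = 6.5687×10⁶ m.
r₂ = 6371 + 29190 = 35561 km = 3.5561×10⁷ m.
Transfer ellipse a_t = (r₁ + r₂)/2 = 2.106×10⁷ m.
At r₁: circular v_c1 = √(μ/r₁) = 7790 m/s; transfer-perigee v_p = √[μ(2/r₁ − 1/a_t)] = 10120 m/s.
Δv₁ = v_p − v_c1 = 2331 m/s.

Δv ≈ 2330 m/s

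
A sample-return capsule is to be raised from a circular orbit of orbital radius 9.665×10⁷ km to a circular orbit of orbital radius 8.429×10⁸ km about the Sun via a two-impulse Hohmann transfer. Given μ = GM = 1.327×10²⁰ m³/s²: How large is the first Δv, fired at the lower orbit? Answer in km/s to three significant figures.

r₁ = 9.665×10⁷ km = 9.665×10¹⁰ m.
r₂ = 8.429×10⁸ km = 8.429×10¹¹ m.
Transfer ellipse a_t = (r₁ + r₂)/2 = 4.698×10¹¹ m.
At r₁: circular v_c1 = √(μ/r₁) = 37050 m/s; transfer-perihelion v_p = √[μ(2/r₁ − 1/a_t)] = 49630 m/s.
Δv₁ = v_p − v_c1 = 12580 m/s.
= 12.58 km/s.

Δv ≈ 12.6 km/s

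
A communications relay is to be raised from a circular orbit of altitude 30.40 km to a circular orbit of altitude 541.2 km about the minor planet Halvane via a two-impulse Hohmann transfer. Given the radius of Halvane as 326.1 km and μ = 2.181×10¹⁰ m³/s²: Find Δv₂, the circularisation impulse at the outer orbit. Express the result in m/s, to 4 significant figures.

r₁ = 326.1 + 30.40 = 356.50 km = 3.5650×10⁵ m.
r₂ = 326.1 + 541.2 = 867.30 km = 8.6730×10⁵ m.
Transfer ellipse a_t = (r₁ + r₂)/2 = 6.119×10⁵ m.
At r₁: circular v_c1 = √(μ/r₁) = 247.3 m/s; transfer-periapsis v_p = √[μ(2/r₁ − 1/a_t)] = 294.5 m/s.
At r₂: circular v_c2 = √(μ/r₂) = 158.6 m/s; transfer-apoapsis v_a = √[μ(2/r₂ − 1/a_t)] = 121.0 m/s.
Δv₂ = v_c2 − v_a = 37.54 m/s.

Δv ≈ 37.54 m/s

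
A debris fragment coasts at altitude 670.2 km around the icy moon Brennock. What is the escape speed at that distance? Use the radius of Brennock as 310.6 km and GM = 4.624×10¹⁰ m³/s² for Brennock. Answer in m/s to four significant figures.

r = 310.6 + 670.2 = 980.80 km = 9.8080×10⁵ m.
Escape speed v_esc = √(2μ/r) = √(2 × 4.624×10¹⁰ / 9.808×10⁵) = √(9.429×10⁴) = 307.1 m/s.

v_esc ≈ 307.1 m/s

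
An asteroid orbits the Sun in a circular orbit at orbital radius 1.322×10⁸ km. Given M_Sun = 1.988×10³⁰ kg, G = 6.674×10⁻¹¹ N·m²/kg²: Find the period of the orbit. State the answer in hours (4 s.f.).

T ≈ 7283 hours

μ = GM = 6.674×10⁻¹¹ × 1.988×10³⁰ = 1.327×10²⁰ m³/s².
r = 1.322×10⁸ km = 1.322×10¹¹ m.
Kepler's third law: T = 2π√(r³/μ) = 2π√((1.322×10¹¹)³ / 1.327×10²⁰).
r³/μ = 1.741×10¹³ s², so T = 2π × 4.173×10⁶ = 2.622×10⁷ s.
Converting: 2.622×10⁷ s ÷ 3600 = 7283 hours.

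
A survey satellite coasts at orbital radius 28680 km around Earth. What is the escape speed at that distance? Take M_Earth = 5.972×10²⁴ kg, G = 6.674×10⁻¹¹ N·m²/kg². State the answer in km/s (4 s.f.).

v_esc ≈ 5.272 km/s

μ = GM = 6.674×10⁻¹¹ × 5.972×10²⁴ = 3.986×10¹⁴ m³/s².
r = 28680 km = 2.868×10⁷ m.
Escape speed v_esc = √(2μ/r) = √(2 × 3.986×10¹⁴ / 2.868×10⁷) = √(2.779×10⁷) = 5272 m/s.
= 5.272 km/s.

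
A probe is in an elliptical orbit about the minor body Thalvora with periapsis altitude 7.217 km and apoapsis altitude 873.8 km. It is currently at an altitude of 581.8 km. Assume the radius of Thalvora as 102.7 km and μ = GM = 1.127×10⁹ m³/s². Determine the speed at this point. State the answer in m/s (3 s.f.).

v ≈ 34.9 m/s

r_p = 102.7 + 7.217 = 109.92 km = 1.0992×10⁵ m.
r_a = 102.7 + 873.8 = 976.50 km = 9.7650×10⁵ m.
r = 102.7 + 581.8 = 684.50 km = 6.845×10⁵ m.
Semi-major axis a = (r_p + r_a)/2 = 543.21 km = 5.432×10⁵ m.
Vis-viva: v² = μ(2/r − 1/a) = 1.127×10⁹ × (2.922×10⁻⁶ − 1.841×10⁻⁶) = 1.218×10³ m²/s².
v = 34.90 m/s.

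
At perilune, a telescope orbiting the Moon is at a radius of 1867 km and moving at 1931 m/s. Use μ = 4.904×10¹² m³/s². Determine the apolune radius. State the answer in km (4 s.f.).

apolune radius ≈ 4566 km

r_p = 1.867×10⁶ m.
Specific energy ε = v²/2 − μ/r = -7.623×10⁵ J/kg, so a = −μ/(2ε) = 3.217×10⁶ m.
The apsides satisfy r_p + r_a = 2a, so the apolune radius is 2a − r_p = 4.566×10⁶ m = 4566.2 km.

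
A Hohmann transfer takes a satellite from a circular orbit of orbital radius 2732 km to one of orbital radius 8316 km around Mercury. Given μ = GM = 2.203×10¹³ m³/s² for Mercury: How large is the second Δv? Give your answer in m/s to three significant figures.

r₁ = 2732 km = 2.732×10⁶ m.
r₂ = 8316 km = 8.316×10⁶ m.
Transfer ellipse a_t = (r₁ + r₂)/2 = 5.524×10⁶ m.
At r₁: circular v_c1 = √(μ/r₁) = 2840 m/s; transfer-periherm v_p = √[μ(2/r₁ − 1/a_t)] = 3484 m/s.
At r₂: circular v_c2 = √(μ/r₂) = 1628 m/s; transfer-apoherm v_a = √[μ(2/r₂ − 1/a_t)] = 1145 m/s.
Δv₂ = v_c2 − v_a = 483.0 m/s.

Δv ≈ 483 m/s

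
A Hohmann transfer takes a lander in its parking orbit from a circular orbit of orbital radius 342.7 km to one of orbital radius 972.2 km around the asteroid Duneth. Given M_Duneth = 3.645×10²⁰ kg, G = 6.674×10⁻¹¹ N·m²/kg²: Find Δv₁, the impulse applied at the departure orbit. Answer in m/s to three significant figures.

Δv ≈ 57.6 m/s

μ = GM = 6.674×10⁻¹¹ × 3.645×10²⁰ = 2.433×10¹⁰ m³/s².
r₁ = 342.7 km = 3.427×10⁵ m.
r₂ = 972.2 km = 9.722×10⁵ m.
Transfer ellipse a_t = (r₁ + r₂)/2 = 6.574×10⁵ m.
At r₁: circular v_c1 = √(μ/r₁) = 266.4 m/s; transfer-periapsis v_p = √[μ(2/r₁ − 1/a_t)] = 324.0 m/s.
Δv₁ = v_p − v_c1 = 57.56 m/s.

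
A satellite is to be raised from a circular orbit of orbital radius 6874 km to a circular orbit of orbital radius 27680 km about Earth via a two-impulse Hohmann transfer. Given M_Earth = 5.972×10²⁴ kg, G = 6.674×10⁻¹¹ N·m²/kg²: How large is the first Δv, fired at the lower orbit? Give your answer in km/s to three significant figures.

μ = GM = 6.674×10⁻¹¹ × 5.972×10²⁴ = 3.986×10¹⁴ m³/s².
r₁ = 6874 km = 6.874×10⁶ m.
r₂ = 27680 km = 2.768×10⁷ m.
Transfer ellipse a_t = (r₁ + r₂)/2 = 1.728×10⁷ m.
At r₁: circular v_c1 = √(μ/r₁) = 7615 m/s; transfer-perigee v_p = √[μ(2/r₁ − 1/a_t)] = 9638 m/s.
Δv₁ = v_p − v_c1 = 2024 m/s.
= 2.024 km/s.

Δv ≈ 2.02 km/s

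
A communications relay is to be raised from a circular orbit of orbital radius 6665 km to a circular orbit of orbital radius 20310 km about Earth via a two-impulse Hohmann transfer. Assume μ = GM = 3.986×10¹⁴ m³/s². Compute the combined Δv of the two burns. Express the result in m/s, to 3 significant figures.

r₁ = 6665 km = 6.665×10⁶ m.
r₂ = 20310 km = 2.031×10⁷ m.
Transfer ellipse a_t = (r₁ + r₂)/2 = 1.349×10⁷ m.
At r₁: circular v_c1 = √(μ/r₁) = 7733 m/s; transfer-perigee v_p = √[μ(2/r₁ − 1/a_t)] = 9490 m/s.
Δv₁ = v_p − v_c1 = 1756 m/s.
At r₂: circular v_c2 = √(μ/r₂) = 4430 m/s; transfer-apogee v_a = √[μ(2/r₂ − 1/a_t)] = 3114 m/s.
Δv₂ = v_c2 − v_a = 1316 m/s.
Total Δv = Δv₁ + Δv₂ = 3072 m/s.

Δv_total ≈ 3070 m/s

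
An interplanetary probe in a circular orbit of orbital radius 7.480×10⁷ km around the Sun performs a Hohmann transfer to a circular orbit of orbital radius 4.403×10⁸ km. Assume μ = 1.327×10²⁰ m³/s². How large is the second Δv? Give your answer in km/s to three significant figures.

Δv ≈ 8.00 km/s

r₁ = 7.480×10⁷ km = 7.480×10¹⁰ m.
r₂ = 4.403×10⁸ km = 4.403×10¹¹ m.
Transfer ellipse a_t = (r₁ + r₂)/2 = 2.576×10¹¹ m.
At r₁: circular v_c1 = √(μ/r₁) = 42120 m/s; transfer-perihelion v_p = √[μ(2/r₁ − 1/a_t)] = 55070 m/s.
At r₂: circular v_c2 = √(μ/r₂) = 17360 m/s; transfer-aphelion v_a = √[μ(2/r₂ − 1/a_t)] = 9356 m/s.
Δv₂ = v_c2 − v_a = 8005 m/s.
= 8.005 km/s.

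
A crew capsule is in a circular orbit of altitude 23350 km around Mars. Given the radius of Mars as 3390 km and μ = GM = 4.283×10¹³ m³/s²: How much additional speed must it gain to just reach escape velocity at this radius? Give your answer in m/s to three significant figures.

r = 3390 + 23350 = 26740 km = 2.6740×10⁷ m.
Circular speed v_c = √(μ/r) = 1266 m/s.
Escape speed v_esc = √(2μ/r) = √2 × v_c = 1790 m/s.
Δv = v_esc − v_c = 524.2 m/s.

Δv ≈ 524 m/s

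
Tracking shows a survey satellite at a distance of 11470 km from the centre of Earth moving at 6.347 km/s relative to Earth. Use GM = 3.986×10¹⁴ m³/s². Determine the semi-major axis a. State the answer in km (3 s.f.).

a ≈ 13600 km

r = 1.147×10⁷ m.
Specific orbital energy ε = v²/2 − μ/r = (6347)²/2 − 3.986×10¹⁴/1.147×10⁷ = -1.461×10⁷ J/kg.
Since ε = −μ/(2a), a = −μ/(2ε) = 1.364×10⁷ m = 13642 km.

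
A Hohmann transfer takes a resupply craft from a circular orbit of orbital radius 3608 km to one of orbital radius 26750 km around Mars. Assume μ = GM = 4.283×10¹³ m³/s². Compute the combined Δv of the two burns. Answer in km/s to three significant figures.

Δv_total ≈ 1.78 km/s

r₁ = 3608 km = 3.608×10⁶ m.
r₂ = 26750 km = 2.675×10⁷ m.
Transfer ellipse a_t = (r₁ + r₂)/2 = 1.518×10⁷ m.
At r₁: circular v_c1 = √(μ/r₁) = 3445 m/s; transfer-periapsis v_p = √[μ(2/r₁ − 1/a_t)] = 4574 m/s.
Δv₁ = v_p − v_c1 = 1128 m/s.
At r₂: circular v_c2 = √(μ/r₂) = 1265 m/s; transfer-apoapsis v_a = √[μ(2/r₂ − 1/a_t)] = 616.9 m/s.
Δv₂ = v_c2 − v_a = 648.4 m/s.
Total Δv = Δv₁ + Δv₂ = 1777 m/s = 1.777 km/s.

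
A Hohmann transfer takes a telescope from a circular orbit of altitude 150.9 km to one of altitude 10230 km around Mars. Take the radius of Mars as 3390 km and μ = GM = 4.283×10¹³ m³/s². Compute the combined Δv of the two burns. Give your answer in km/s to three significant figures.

r₁ = 3390 + 150.9 = 3540.9 km = 3.5409×10⁶ m.
r₂ = 3390 + 10230 = 13620 km = 1.3620×10⁷ m.
Transfer ellipse a_t = (r₁ + r₂)/2 = 8.580×10⁶ m.
At r₁: circular v_c1 = √(μ/r₁) = 3478 m/s; transfer-periapsis v_p = √[μ(2/r₁ − 1/a_t)] = 4382 m/s.
Δv₁ = v_p − v_c1 = 903.9 m/s.
At r₂: circular v_c2 = √(μ/r₂) = 1773 m/s; transfer-apoapsis v_a = √[μ(2/r₂ − 1/a_t)] = 1139 m/s.
Δv₂ = v_c2 − v_a = 634.1 m/s.
Total Δv = Δv₁ + Δv₂ = 1538 m/s = 1.538 km/s.

Δv_total ≈ 1.54 km/s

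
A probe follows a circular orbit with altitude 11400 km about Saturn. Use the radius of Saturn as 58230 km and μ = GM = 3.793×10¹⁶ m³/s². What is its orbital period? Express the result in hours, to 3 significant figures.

r = 58230 + 11400 = 69630 km = 6.9630×10⁷ m.
Kepler's third law: T = 2π√(r³/μ) = 2π√((6.963×10⁷)³ / 3.793×10¹⁶).
r³/μ = 8.900×10⁶ s², so T = 2π × 2.983×10³ = 1.874×10⁴ s.
Converting: 1.874×10⁴ s ÷ 3600 = 5.207 hours.

T ≈ 5.21 hours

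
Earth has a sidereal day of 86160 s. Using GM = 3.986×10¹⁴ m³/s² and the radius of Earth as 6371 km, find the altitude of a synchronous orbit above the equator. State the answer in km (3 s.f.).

h_sync ≈ 35800 km

A synchronous orbit has period T, so by Kepler's third law a = (μT²/4π²)^(1/3).
μT²/4π² = 3.986×10¹⁴ × (8.616×10⁴)² / 39.48 = 7.495×10²² m³.
a = 4.216×10⁷ m = 42163 km.
Altitude h = a − R = 42163 − 6371 = 35792 km.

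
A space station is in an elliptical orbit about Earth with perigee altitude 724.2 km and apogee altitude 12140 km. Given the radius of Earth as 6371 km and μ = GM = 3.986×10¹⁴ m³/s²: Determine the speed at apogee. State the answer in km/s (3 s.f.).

v ≈ 3.45 km/s

r_p = 6371 + 724.2 = 7095.2 km = 7.0952×10⁶ m.
r_a = 6371 + 12140 = 18511 km = 1.8511×10⁷ m.
Semi-major axis a = (r_p + r_a)/2 = 12803 km = 1.280×10⁷ m.
Vis-viva: v² = μ(2/r − 1/a) = 3.986×10¹⁴ × (1.080×10⁻⁷ − 7.811×10⁻⁸) = 1.193×10⁷ m²/s².
v = 3454 m/s = 3.454 km/s.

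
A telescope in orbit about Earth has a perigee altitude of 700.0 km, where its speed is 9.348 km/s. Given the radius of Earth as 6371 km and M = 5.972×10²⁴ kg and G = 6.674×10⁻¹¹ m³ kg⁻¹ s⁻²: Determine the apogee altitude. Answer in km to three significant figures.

apogee altitude ≈ 18000 km

μ = GM = 6.674×10⁻¹¹ × 5.972×10²⁴ = 3.986×10¹⁴ m³/s².
r_p = 6371 + 700.0 = 7071.0 km = 7.071×10⁶ m.
Specific energy ε = v²/2 − μ/r = -1.267×10⁷ J/kg, so a = −μ/(2ε) = 1.572×10⁷ m.
The apsides satisfy r_p + r_a = 2a, so the apogee radius is 2a − r_p = 2.438×10⁷ m = 24376 km.
Apogee altitude = 24376 − 6371 = 18005 km.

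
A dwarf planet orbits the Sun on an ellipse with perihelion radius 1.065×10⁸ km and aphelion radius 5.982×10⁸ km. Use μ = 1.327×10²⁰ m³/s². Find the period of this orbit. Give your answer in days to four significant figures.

T ≈ 1320 days

Semi-major axis a = (r_p + r_a)/2 = (1.0650×10⁸ + 5.9820×10⁸)/2 = 3.5235×10⁸ km = 3.524×10¹¹ m.
By Kepler's third law T = 2π√(a³/μ) = 2π × 1.816×10⁷ = 1.141×10⁸ s.
= 1320 days.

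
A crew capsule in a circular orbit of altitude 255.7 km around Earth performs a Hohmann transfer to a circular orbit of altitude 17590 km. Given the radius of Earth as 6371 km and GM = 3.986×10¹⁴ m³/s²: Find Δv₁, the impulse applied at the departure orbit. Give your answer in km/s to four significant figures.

r₁ = 6371 + 255.7 = 6626.7 km = 6.6267×10⁶ m.
r₂ = 6371 + 17590 = 23961 km = 2.3961×10⁷ m.
Transfer ellipse a_t = (r₁ + r₂)/2 = 1.529×10⁷ m.
At r₁: circular v_c1 = √(μ/r₁) = 7756 m/s; transfer-perigee v_p = √[μ(2/r₁ − 1/a_t)] = 9708 m/s.
Δv₁ = v_p − v_c1 = 1952 m/s.
= 1.952 km/s.

Δv ≈ 1.952 km/s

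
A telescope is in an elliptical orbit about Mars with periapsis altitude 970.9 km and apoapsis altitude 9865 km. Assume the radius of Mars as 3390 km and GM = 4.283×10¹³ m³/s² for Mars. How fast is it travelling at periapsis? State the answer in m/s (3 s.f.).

r_p = 3390 + 970.9 = 4360.9 km = 4.3609×10⁶ m.
r_a = 3390 + 9865 = 13255 km = 1.3255×10⁷ m.
Semi-major axis a = (r_p + r_a)/2 = 8808.0 km = 8.808×10⁶ m.
Vis-viva: v² = μ(2/r − 1/a) = 4.283×10¹³ × (4.586×10⁻⁷ − 1.135×10⁻⁷) = 1.478×10⁷ m²/s².
v = 3844 m/s.

v ≈ 3840 m/s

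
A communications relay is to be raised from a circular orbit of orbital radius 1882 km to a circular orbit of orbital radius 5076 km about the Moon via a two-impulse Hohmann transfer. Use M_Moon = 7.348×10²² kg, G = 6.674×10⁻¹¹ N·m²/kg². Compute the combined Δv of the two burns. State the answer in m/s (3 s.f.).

Δv_total ≈ 596 m/s

μ = GM = 6.674×10⁻¹¹ × 7.348×10²² = 4.904×10¹² m³/s².
r₁ = 1882 km = 1.882×10⁶ m.
r₂ = 5076 km = 5.076×10⁶ m.
Transfer ellipse a_t = (r₁ + r₂)/2 = 3.479×10⁶ m.
At r₁: circular v_c1 = √(μ/r₁) = 1614 m/s; transfer-perilune v_p = √[μ(2/r₁ − 1/a_t)] = 1950 m/s.
Δv₁ = v_p − v_c1 = 335.6 m/s.
At r₂: circular v_c2 = √(μ/r₂) = 982.9 m/s; transfer-apolune v_a = √[μ(2/r₂ − 1/a_t)] = 722.9 m/s.
Δv₂ = v_c2 − v_a = 260.0 m/s.
Total Δv = Δv₁ + Δv₂ = 595.6 m/s.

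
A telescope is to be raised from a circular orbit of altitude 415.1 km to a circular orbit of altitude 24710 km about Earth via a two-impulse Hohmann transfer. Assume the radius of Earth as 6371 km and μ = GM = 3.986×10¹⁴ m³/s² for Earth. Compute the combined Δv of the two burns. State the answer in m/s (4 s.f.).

Δv_total ≈ 3593 m/s

r₁ = 6371 + 415.1 = 6786.1 km = 6.7861×10⁶ m.
r₂ = 6371 + 24710 = 31081 km = 3.1081×10⁷ m.
Transfer ellipse a_t = (r₁ + r₂)/2 = 1.893×10⁷ m.
At r₁: circular v_c1 = √(μ/r₁) = 7664 m/s; transfer-perigee v_p = √[μ(2/r₁ − 1/a_t)] = 9820 m/s.
Δv₁ = v_p − v_c1 = 2155 m/s.
At r₂: circular v_c2 = √(μ/r₂) = 3581 m/s; transfer-apogee v_a = √[μ(2/r₂ − 1/a_t)] = 2144 m/s.
Δv₂ = v_c2 − v_a = 1437 m/s.
Total Δv = Δv₁ + Δv₂ = 3593 m/s.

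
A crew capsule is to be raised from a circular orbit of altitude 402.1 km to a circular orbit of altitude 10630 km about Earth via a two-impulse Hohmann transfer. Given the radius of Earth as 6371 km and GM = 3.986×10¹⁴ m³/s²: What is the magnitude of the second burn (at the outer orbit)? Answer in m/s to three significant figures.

r₁ = 6371 + 402.1 = 6773.1 km = 6.7731×10⁶ m.
r₂ = 6371 + 10630 = 17001 km = 1.7001×10⁷ m.
Transfer ellipse a_t = (r₁ + r₂)/2 = 1.189×10⁷ m.
At r₁: circular v_c1 = √(μ/r₁) = 7671 m/s; transfer-perigee v_p = √[μ(2/r₁ − 1/a_t)] = 9174 m/s.
At r₂: circular v_c2 = √(μ/r₂) = 4842 m/s; transfer-apogee v_a = √[μ(2/r₂ − 1/a_t)] = 3655 m/s.
Δv₂ = v_c2 − v_a = 1187 m/s.

Δv ≈ 1190 m/s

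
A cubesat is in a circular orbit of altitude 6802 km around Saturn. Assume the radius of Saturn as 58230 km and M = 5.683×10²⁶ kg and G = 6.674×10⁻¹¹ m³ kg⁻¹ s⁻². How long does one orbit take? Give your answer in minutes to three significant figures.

T ≈ 282 minutes

μ = GM = 6.674×10⁻¹¹ × 5.683×10²⁶ = 3.793×10¹⁶ m³/s².
r = 58230 + 6802 = 65032 km = 6.5032×10⁷ m.
Kepler's third law: T = 2π√(r³/μ) = 2π√((6.503×10⁷)³ / 3.793×10¹⁶).
r³/μ = 7.251×10⁶ s², so T = 2π × 2.693×10³ = 1.692×10⁴ s.
Converting: 1.692×10⁴ s ÷ 60.00 = 282.0 minutes.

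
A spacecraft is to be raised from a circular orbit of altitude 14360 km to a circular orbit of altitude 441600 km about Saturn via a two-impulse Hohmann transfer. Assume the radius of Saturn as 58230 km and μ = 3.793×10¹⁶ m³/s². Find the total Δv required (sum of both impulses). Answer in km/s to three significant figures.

r₁ = 58230 + 14360 = 72590 km = 7.2590×10⁷ m.
r₂ = 58230 + 441600 = 499830 km = 4.9983×10⁸ m.
Transfer ellipse a_t = (r₁ + r₂)/2 = 2.862×10⁸ m.
At r₁: circular v_c1 = √(μ/r₁) = 22860 m/s; transfer-perikrone v_p = √[μ(2/r₁ − 1/a_t)] = 30210 m/s.
Δv₁ = v_p − v_c1 = 7349 m/s.
At r₂: circular v_c2 = √(μ/r₂) = 8711 m/s; transfer-apokrone v_a = √[μ(2/r₂ − 1/a_t)] = 4387 m/s.
Δv₂ = v_c2 − v_a = 4324 m/s.
Total Δv = Δv₁ + Δv₂ = 11670 m/s = 11.67 km/s.

Δv_total ≈ 11.7 km/s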